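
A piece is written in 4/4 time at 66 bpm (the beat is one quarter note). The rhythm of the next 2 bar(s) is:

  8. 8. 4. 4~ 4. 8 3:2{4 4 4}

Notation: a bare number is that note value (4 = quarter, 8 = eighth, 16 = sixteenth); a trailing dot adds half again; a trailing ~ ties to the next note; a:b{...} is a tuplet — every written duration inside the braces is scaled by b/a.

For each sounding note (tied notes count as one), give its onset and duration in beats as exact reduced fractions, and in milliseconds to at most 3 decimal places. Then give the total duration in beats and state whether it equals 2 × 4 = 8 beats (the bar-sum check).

1) 0.0ms=0b +681.818ms=3/4b
2) 681.818ms=3/4b +681.818ms=3/4b
3) 1363.636ms=3/2b +1363.636ms=3/2b
4) 2727.273ms=3b +2272.727ms=5/2b
5) 5000.0ms=11/2b +454.545ms=1/2b
6) 5454.545ms=6b +606.061ms=2/3b
7) 6060.606ms=20/3b +606.061ms=2/3b
8) 6666.667ms=22/3b +606.061ms=2/3b
Σ=8b of 8 (66bpm 4/4) — PASS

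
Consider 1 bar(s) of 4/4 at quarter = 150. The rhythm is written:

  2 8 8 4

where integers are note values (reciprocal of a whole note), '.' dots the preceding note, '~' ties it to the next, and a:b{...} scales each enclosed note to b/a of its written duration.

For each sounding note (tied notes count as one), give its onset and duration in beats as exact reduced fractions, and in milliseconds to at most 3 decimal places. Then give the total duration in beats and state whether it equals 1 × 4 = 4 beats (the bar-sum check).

1) 0.0ms=0b +800.0ms=2b
2) 800.0ms=2b +200.0ms=1/2b
3) 1000.0ms=5/2b +200.0ms=1/2b
4) 1200.0ms=3b +400.0ms=1b
Σ=4b of 4 (150bpm 4/4) — PASS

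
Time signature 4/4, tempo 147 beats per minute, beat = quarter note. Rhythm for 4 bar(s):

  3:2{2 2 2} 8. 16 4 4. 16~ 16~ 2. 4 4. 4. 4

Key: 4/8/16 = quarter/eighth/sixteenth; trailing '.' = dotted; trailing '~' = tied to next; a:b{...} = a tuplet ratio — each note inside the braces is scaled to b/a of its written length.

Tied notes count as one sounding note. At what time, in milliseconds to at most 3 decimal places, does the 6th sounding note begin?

note 6 onset = 5b = 2040.816ms

1. 0.0ms @ 0 + 544.218ms (4/3)
2. 544.218ms @ 4/3 + 544.218ms (4/3)
3. 1088.435ms @ 8/3 + 544.218ms (4/3)
4. 1632.653ms @ 4 + 306.122ms (3/4)
5. 1938.776ms @ 19/4 + 102.041ms (1/4)
6. 2040.816ms @ 5 + 408.163ms (1)
7. 2448.98ms @ 6 + 612.245ms (3/2)
8. 3061.224ms @ 15/2 + 1428.571ms (7/2)
9. 4489.796ms @ 11 + 408.163ms (1)
10. 4897.959ms @ 12 + 612.245ms (3/2)
11. 5510.204ms @ 27/2 + 612.245ms (3/2)
12. 6122.449ms @ 15 + 408.163ms (1)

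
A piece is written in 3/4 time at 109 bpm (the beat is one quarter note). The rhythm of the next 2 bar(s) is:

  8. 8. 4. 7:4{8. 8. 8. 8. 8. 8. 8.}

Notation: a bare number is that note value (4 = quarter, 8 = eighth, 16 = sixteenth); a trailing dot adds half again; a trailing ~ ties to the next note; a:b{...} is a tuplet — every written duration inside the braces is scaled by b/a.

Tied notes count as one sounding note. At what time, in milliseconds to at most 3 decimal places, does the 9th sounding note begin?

1. 0.0ms @ 0 + 412.844ms (3/4)
2. 412.844ms @ 3/4 + 412.844ms (3/4)
3. 825.688ms @ 3/2 + 825.688ms (3/2)
4. 1651.376ms @ 3 + 235.911ms (3/7)
5. 1887.287ms @ 24/7 + 235.911ms (3/7)
6. 2123.198ms @ 27/7 + 235.911ms (3/7)
7. 2359.109ms @ 30/7 + 235.911ms (3/7)
8. 2595.02ms @ 33/7 + 235.911ms (3/7)
9. 2830.931ms @ 36/7 + 235.911ms (3/7)
10. 3066.841ms @ 39/7 + 235.911ms (3/7)

note 9 onset = 36/7b = 2830.931ms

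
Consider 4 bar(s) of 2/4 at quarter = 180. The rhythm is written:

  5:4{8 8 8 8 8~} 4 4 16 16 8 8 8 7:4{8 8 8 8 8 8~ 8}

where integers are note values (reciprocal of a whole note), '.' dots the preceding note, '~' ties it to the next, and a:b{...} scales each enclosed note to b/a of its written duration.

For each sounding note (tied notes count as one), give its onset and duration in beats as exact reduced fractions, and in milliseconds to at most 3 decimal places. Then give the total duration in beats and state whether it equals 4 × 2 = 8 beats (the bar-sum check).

1) 0.0ms=0b +133.333ms=2/5b
2) 133.333ms=2/5b +133.333ms=2/5b
3) 266.667ms=4/5b +133.333ms=2/5b
4) 400.0ms=6/5b +133.333ms=2/5b
5) 533.333ms=8/5b +466.667ms=7/5b
6) 1000.0ms=3b +333.333ms=1b
7) 1333.333ms=4b +83.333ms=1/4b
8) 1416.667ms=17/4b +83.333ms=1/4b
9) 1500.0ms=9/2b +166.667ms=1/2b
10) 1666.667ms=5b +166.667ms=1/2b
11) 1833.333ms=11/2b +166.667ms=1/2b
12) 2000.0ms=6b +95.238ms=2/7b
13) 2095.238ms=44/7b +95.238ms=2/7b
14) 2190.476ms=46/7b +95.238ms=2/7b
15) 2285.714ms=48/7b +95.238ms=2/7b
16) 2380.952ms=50/7b +95.238ms=2/7b
17) 2476.19ms=52/7b +190.476ms=4/7b
Σ=8b of 8 (180bpm 2/4) — PASS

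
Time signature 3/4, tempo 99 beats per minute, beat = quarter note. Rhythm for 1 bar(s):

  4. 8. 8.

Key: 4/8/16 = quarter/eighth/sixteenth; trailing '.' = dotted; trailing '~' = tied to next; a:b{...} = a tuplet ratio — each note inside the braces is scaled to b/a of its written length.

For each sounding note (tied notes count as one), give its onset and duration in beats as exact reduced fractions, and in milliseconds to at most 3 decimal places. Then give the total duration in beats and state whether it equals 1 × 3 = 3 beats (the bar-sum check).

1) 0.0ms=0b +909.091ms=3/2b
2) 909.091ms=3/2b +454.545ms=3/4b
3) 1363.636ms=9/4b +454.545ms=3/4b
Σ=3b of 3 (99bpm 3/4) — PASS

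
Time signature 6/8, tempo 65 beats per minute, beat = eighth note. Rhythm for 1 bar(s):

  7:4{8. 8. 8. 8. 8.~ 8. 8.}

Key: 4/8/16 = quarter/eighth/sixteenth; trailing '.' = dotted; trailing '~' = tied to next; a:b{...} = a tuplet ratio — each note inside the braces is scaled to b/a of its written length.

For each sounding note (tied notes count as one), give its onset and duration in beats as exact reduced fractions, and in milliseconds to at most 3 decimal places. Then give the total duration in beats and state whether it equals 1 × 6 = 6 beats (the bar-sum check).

1) 0.0ms=0b +791.209ms=6/7b
2) 791.209ms=6/7b +791.209ms=6/7b
3) 1582.418ms=12/7b +791.209ms=6/7b
4) 2373.626ms=18/7b +791.209ms=6/7b
5) 3164.835ms=24/7b +1582.418ms=12/7b
6) 4747.253ms=36/7b +791.209ms=6/7b
Σ=6b of 6 (65bpm 6/8) — PASS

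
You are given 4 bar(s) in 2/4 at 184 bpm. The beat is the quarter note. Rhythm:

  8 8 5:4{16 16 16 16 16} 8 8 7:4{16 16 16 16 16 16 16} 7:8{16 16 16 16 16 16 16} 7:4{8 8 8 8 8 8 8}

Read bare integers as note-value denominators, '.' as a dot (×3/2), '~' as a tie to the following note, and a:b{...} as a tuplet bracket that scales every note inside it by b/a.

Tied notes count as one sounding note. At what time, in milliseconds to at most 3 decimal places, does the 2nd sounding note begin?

1. 0.0ms @ 0 + 163.043ms (1/2)
2. 163.043ms @ 1/2 + 163.043ms (1/2)
3. 326.087ms @ 1 + 65.217ms (1/5)
4. 391.304ms @ 6/5 + 65.217ms (1/5)
5. 456.522ms @ 7/5 + 65.217ms (1/5)
6. 521.739ms @ 8/5 + 65.217ms (1/5)
7. 586.957ms @ 9/5 + 65.217ms (1/5)
8. 652.174ms @ 2 + 163.043ms (1/2)
9. 815.217ms @ 5/2 + 163.043ms (1/2)
10. 978.261ms @ 3 + 46.584ms (1/7)
11. 1024.845ms @ 22/7 + 46.584ms (1/7)
12. 1071.429ms @ 23/7 + 46.584ms (1/7)
13. 1118.012ms @ 24/7 + 46.584ms (1/7)
14. 1164.596ms @ 25/7 + 46.584ms (1/7)
15. 1211.18ms @ 26/7 + 46.584ms (1/7)
16. 1257.764ms @ 27/7 + 46.584ms (1/7)
17. 1304.348ms @ 4 + 93.168ms (2/7)
18. 1397.516ms @ 30/7 + 93.168ms (2/7)
19. 1490.683ms @ 32/7 + 93.168ms (2/7)
20. 1583.851ms @ 34/7 + 93.168ms (2/7)
21. 1677.019ms @ 36/7 + 93.168ms (2/7)
22. 1770.186ms @ 38/7 + 93.168ms (2/7)
23. 1863.354ms @ 40/7 + 93.168ms (2/7)
24. 1956.522ms @ 6 + 93.168ms (2/7)
25. 2049.689ms @ 44/7 + 93.168ms (2/7)
26. 2142.857ms @ 46/7 + 93.168ms (2/7)
27. 2236.025ms @ 48/7 + 93.168ms (2/7)
28. 2329.193ms @ 50/7 + 93.168ms (2/7)
29. 2422.36ms @ 52/7 + 93.168ms (2/7)
30. 2515.528ms @ 54/7 + 93.168ms (2/7)

note 2 onset = 1/2b = 163.043ms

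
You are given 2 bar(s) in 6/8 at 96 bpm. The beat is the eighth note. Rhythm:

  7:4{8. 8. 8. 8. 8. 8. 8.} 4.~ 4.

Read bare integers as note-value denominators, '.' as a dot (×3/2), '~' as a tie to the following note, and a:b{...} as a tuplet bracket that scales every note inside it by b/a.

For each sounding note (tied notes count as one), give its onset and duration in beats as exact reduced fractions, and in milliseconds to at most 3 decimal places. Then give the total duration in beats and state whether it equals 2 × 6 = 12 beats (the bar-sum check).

1) 0.0ms=0b +535.714ms=6/7b
2) 535.714ms=6/7b +535.714ms=6/7b
3) 1071.429ms=12/7b +535.714ms=6/7b
4) 1607.143ms=18/7b +535.714ms=6/7b
5) 2142.857ms=24/7b +535.714ms=6/7b
6) 2678.571ms=30/7b +535.714ms=6/7b
7) 3214.286ms=36/7b +535.714ms=6/7b
8) 3750.0ms=6b +3750.0ms=6b
Σ=12b of 12 (96bpm 6/8) — PASS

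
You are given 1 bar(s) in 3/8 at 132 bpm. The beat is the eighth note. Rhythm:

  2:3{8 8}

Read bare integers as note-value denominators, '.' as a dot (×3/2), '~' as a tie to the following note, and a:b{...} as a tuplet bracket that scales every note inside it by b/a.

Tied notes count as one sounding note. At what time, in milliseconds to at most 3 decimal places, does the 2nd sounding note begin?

note 2 onset = 3/2b = 681.818ms

1. 0.0ms @ 0 + 681.818ms (3/2)
2. 681.818ms @ 3/2 + 681.818ms (3/2)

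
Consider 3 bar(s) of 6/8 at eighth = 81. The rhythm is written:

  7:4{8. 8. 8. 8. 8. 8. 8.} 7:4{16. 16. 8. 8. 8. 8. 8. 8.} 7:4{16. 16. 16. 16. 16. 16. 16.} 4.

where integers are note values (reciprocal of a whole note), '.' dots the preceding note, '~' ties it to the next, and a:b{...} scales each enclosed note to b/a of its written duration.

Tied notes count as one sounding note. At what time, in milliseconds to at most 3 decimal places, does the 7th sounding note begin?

1. 0.0ms @ 0 + 634.921ms (6/7)
2. 634.921ms @ 6/7 + 634.921ms (6/7)
3. 1269.841ms @ 12/7 + 634.921ms (6/7)
4. 1904.762ms @ 18/7 + 634.921ms (6/7)
5. 2539.683ms @ 24/7 + 634.921ms (6/7)
6. 3174.603ms @ 30/7 + 634.921ms (6/7)
7. 3809.524ms @ 36/7 + 634.921ms (6/7)
8. 4444.444ms @ 6 + 317.46ms (3/7)
9. 4761.905ms @ 45/7 + 317.46ms (3/7)
10. 5079.365ms @ 48/7 + 634.921ms (6/7)
11. 5714.286ms @ 54/7 + 634.921ms (6/7)
12. 6349.206ms @ 60/7 + 634.921ms (6/7)
13. 6984.127ms @ 66/7 + 634.921ms (6/7)
14. 7619.048ms @ 72/7 + 634.921ms (6/7)
15. 8253.968ms @ 78/7 + 634.921ms (6/7)
16. 8888.889ms @ 12 + 317.46ms (3/7)
17. 9206.349ms @ 87/7 + 317.46ms (3/7)
18. 9523.81ms @ 90/7 + 317.46ms (3/7)
19. 9841.27ms @ 93/7 + 317.46ms (3/7)
20. 10158.73ms @ 96/7 + 317.46ms (3/7)
21. 10476.19ms @ 99/7 + 317.46ms (3/7)
22. 10793.651ms @ 102/7 + 317.46ms (3/7)
23. 11111.111ms @ 15 + 2222.222ms (3)

note 7 onset = 36/7b = 3809.524ms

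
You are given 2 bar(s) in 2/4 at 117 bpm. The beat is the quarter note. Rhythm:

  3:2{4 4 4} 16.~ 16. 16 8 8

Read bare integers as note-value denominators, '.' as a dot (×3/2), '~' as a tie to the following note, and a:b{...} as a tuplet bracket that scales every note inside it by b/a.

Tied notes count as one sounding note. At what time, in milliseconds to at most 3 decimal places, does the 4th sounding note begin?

note 4 onset = 2b = 1025.641ms

1. 0.0ms @ 0 + 341.88ms (2/3)
2. 341.88ms @ 2/3 + 341.88ms (2/3)
3. 683.761ms @ 4/3 + 341.88ms (2/3)
4. 1025.641ms @ 2 + 384.615ms (3/4)
5. 1410.256ms @ 11/4 + 128.205ms (1/4)
6. 1538.462ms @ 3 + 256.41ms (1/2)
7. 1794.872ms @ 7/2 + 256.41ms (1/2)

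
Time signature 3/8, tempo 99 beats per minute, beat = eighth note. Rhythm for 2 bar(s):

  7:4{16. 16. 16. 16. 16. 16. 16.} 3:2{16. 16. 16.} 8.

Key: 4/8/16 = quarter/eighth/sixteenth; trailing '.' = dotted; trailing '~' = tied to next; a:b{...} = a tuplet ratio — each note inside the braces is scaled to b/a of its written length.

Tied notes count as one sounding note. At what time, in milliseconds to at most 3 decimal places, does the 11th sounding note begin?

1. 0.0ms @ 0 + 259.74ms (3/7)
2. 259.74ms @ 3/7 + 259.74ms (3/7)
3. 519.481ms @ 6/7 + 259.74ms (3/7)
4. 779.221ms @ 9/7 + 259.74ms (3/7)
5. 1038.961ms @ 12/7 + 259.74ms (3/7)
6. 1298.701ms @ 15/7 + 259.74ms (3/7)
7. 1558.442ms @ 18/7 + 259.74ms (3/7)
8. 1818.182ms @ 3 + 303.03ms (1/2)
9. 2121.212ms @ 7/2 + 303.03ms (1/2)
10. 2424.242ms @ 4 + 303.03ms (1/2)
11. 2727.273ms @ 9/2 + 909.091ms (3/2)

note 11 onset = 9/2b = 2727.273ms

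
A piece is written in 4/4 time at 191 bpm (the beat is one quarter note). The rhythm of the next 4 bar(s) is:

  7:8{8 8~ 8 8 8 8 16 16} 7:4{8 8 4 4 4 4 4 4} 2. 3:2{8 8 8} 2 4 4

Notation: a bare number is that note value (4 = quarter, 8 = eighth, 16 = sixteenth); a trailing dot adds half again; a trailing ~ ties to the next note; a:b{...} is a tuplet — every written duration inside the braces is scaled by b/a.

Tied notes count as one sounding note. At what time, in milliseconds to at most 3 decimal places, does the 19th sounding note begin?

1. 0.0ms @ 0 + 179.506ms (4/7)
2. 179.506ms @ 4/7 + 359.013ms (8/7)
3. 538.519ms @ 12/7 + 179.506ms (4/7)
4. 718.025ms @ 16/7 + 179.506ms (4/7)
5. 897.532ms @ 20/7 + 179.506ms (4/7)
6. 1077.038ms @ 24/7 + 89.753ms (2/7)
7. 1166.791ms @ 26/7 + 89.753ms (2/7)
8. 1256.545ms @ 4 + 89.753ms (2/7)
9. 1346.298ms @ 30/7 + 89.753ms (2/7)
10. 1436.051ms @ 32/7 + 179.506ms (4/7)
11. 1615.557ms @ 36/7 + 179.506ms (4/7)
12. 1795.064ms @ 40/7 + 179.506ms (4/7)
13. 1974.57ms @ 44/7 + 179.506ms (4/7)
14. 2154.076ms @ 48/7 + 179.506ms (4/7)
15. 2333.583ms @ 52/7 + 179.506ms (4/7)
16. 2513.089ms @ 8 + 942.408ms (3)
17. 3455.497ms @ 11 + 104.712ms (1/3)
18. 3560.209ms @ 34/3 + 104.712ms (1/3)
19. 3664.921ms @ 35/3 + 104.712ms (1/3)
20. 3769.634ms @ 12 + 628.272ms (2)
21. 4397.906ms @ 14 + 314.136ms (1)
22. 4712.042ms @ 15 + 314.136ms (1)

note 19 onset = 35/3b = 3664.921ms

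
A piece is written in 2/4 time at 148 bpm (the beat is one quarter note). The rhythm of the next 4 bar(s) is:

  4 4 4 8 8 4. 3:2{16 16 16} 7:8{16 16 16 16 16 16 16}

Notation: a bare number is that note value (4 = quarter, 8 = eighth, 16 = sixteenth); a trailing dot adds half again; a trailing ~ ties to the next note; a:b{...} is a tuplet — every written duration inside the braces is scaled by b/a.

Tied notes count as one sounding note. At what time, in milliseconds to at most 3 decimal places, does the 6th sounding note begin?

1. 0.0ms @ 0 + 405.405ms (1)
2. 405.405ms @ 1 + 405.405ms (1)
3. 810.811ms @ 2 + 405.405ms (1)
4. 1216.216ms @ 3 + 202.703ms (1/2)
5. 1418.919ms @ 7/2 + 202.703ms (1/2)
6. 1621.622ms @ 4 + 608.108ms (3/2)
7. 2229.73ms @ 11/2 + 67.568ms (1/6)
8. 2297.297ms @ 17/3 + 67.568ms (1/6)
9. 2364.865ms @ 35/6 + 67.568ms (1/6)
10. 2432.432ms @ 6 + 115.83ms (2/7)
11. 2548.263ms @ 44/7 + 115.83ms (2/7)
12. 2664.093ms @ 46/7 + 115.83ms (2/7)
13. 2779.923ms @ 48/7 + 115.83ms (2/7)
14. 2895.753ms @ 50/7 + 115.83ms (2/7)
15. 3011.583ms @ 52/7 + 115.83ms (2/7)
16. 3127.413ms @ 54/7 + 115.83ms (2/7)

note 6 onset = 4b = 1621.622ms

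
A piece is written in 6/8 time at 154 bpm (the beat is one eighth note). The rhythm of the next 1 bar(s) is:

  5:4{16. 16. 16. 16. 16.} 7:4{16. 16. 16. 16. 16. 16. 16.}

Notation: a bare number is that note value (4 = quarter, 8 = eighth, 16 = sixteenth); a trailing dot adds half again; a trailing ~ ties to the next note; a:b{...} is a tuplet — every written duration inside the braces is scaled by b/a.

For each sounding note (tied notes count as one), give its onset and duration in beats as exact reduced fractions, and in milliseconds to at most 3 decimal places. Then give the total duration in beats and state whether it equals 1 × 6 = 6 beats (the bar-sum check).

1) 0.0ms=0b +233.766ms=3/5b
2) 233.766ms=3/5b +233.766ms=3/5b
3) 467.532ms=6/5b +233.766ms=3/5b
4) 701.299ms=9/5b +233.766ms=3/5b
5) 935.065ms=12/5b +233.766ms=3/5b
6) 1168.831ms=3b +166.976ms=3/7b
7) 1335.807ms=24/7b +166.976ms=3/7b
8) 1502.783ms=27/7b +166.976ms=3/7b
9) 1669.759ms=30/7b +166.976ms=3/7b
10) 1836.735ms=33/7b +166.976ms=3/7b
11) 2003.711ms=36/7b +166.976ms=3/7b
12) 2170.686ms=39/7b +166.976ms=3/7b
Σ=6b of 6 (154bpm 6/8) — PASS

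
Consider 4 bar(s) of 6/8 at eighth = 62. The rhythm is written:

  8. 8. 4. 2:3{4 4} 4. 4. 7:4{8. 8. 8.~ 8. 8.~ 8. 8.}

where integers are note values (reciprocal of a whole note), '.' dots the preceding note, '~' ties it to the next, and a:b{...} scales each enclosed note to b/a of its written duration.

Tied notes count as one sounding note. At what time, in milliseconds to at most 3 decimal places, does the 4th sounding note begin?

note 4 onset = 6b = 5806.452ms

1. 0.0ms @ 0 + 1451.613ms (3/2)
2. 1451.613ms @ 3/2 + 1451.613ms (3/2)
3. 2903.226ms @ 3 + 2903.226ms (3)
4. 5806.452ms @ 6 + 2903.226ms (3)
5. 8709.677ms @ 9 + 2903.226ms (3)
6. 11612.903ms @ 12 + 2903.226ms (3)
7. 14516.129ms @ 15 + 2903.226ms (3)
8. 17419.355ms @ 18 + 829.493ms (6/7)
9. 18248.848ms @ 132/7 + 829.493ms (6/7)
10. 19078.341ms @ 138/7 + 1658.986ms (12/7)
11. 20737.327ms @ 150/7 + 1658.986ms (12/7)
12. 22396.313ms @ 162/7 + 829.493ms (6/7)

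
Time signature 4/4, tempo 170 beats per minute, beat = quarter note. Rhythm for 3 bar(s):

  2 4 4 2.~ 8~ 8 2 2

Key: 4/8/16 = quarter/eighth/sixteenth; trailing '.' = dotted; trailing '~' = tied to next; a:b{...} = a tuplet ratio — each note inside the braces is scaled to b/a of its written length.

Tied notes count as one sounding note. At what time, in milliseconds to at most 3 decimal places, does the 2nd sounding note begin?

1. 0.0ms @ 0 + 705.882ms (2)
2. 705.882ms @ 2 + 352.941ms (1)
3. 1058.824ms @ 3 + 352.941ms (1)
4. 1411.765ms @ 4 + 1411.765ms (4)
5. 2823.529ms @ 8 + 705.882ms (2)
6. 3529.412ms @ 10 + 705.882ms (2)

note 2 onset = 2b = 705.882ms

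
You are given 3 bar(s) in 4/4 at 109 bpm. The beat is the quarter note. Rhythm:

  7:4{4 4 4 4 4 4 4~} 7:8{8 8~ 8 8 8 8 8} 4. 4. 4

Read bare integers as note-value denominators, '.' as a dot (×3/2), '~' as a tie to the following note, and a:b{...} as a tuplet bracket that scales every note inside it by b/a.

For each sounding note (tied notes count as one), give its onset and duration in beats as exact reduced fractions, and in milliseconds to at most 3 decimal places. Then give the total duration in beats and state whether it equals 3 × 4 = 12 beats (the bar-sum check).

1) 0.0ms=0b +314.548ms=4/7b
2) 314.548ms=4/7b +314.548ms=4/7b
3) 629.096ms=8/7b +314.548ms=4/7b
4) 943.644ms=12/7b +314.548ms=4/7b
5) 1258.191ms=16/7b +314.548ms=4/7b
6) 1572.739ms=20/7b +314.548ms=4/7b
7) 1887.287ms=24/7b +629.096ms=8/7b
8) 2516.383ms=32/7b +629.096ms=8/7b
9) 3145.478ms=40/7b +314.548ms=4/7b
10) 3460.026ms=44/7b +314.548ms=4/7b
11) 3774.574ms=48/7b +314.548ms=4/7b
12) 4089.122ms=52/7b +314.548ms=4/7b
13) 4403.67ms=8b +825.688ms=3/2b
14) 5229.358ms=19/2b +825.688ms=3/2b
15) 6055.046ms=11b +550.459ms=1b
Σ=12b of 12 (109bpm 4/4) — PASS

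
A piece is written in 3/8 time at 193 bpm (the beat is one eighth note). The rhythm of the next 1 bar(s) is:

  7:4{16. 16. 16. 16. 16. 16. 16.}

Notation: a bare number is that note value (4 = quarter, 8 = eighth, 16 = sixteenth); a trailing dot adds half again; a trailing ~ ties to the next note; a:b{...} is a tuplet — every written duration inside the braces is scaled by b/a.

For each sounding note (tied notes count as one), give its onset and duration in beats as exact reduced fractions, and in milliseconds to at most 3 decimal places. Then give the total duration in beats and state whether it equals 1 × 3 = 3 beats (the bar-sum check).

1) 0.0ms=0b +133.235ms=3/7b
2) 133.235ms=3/7b +133.235ms=3/7b
3) 266.469ms=6/7b +133.235ms=3/7b
4) 399.704ms=9/7b +133.235ms=3/7b
5) 532.939ms=12/7b +133.235ms=3/7b
6) 666.173ms=15/7b +133.235ms=3/7b
7) 799.408ms=18/7b +133.235ms=3/7b
Σ=3b of 3 (193bpm 3/8) — PASS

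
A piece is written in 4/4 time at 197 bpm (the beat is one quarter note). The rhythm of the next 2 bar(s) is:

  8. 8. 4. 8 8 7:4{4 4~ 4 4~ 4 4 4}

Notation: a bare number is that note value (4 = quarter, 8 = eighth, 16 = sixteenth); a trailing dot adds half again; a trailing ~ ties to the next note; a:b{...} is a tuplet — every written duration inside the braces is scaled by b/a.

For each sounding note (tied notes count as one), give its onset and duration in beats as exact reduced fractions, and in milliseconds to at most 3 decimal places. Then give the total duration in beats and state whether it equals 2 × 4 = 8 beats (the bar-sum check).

1) 0.0ms=0b +228.426ms=3/4b
2) 228.426ms=3/4b +228.426ms=3/4b
3) 456.853ms=3/2b +456.853ms=3/2b
4) 913.706ms=3b +152.284ms=1/2b
5) 1065.99ms=7/2b +152.284ms=1/2b
6) 1218.274ms=4b +174.039ms=4/7b
7) 1392.313ms=32/7b +348.078ms=8/7b
8) 1740.392ms=40/7b +348.078ms=8/7b
9) 2088.47ms=48/7b +174.039ms=4/7b
10) 2262.509ms=52/7b +174.039ms=4/7b
Σ=8b of 8 (197bpm 4/4) — PASS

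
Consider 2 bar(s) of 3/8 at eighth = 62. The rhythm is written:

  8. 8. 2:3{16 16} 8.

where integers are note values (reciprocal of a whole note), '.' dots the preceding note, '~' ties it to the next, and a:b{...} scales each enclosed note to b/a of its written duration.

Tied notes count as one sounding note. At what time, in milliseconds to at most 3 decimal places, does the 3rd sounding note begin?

1. 0.0ms @ 0 + 1451.613ms (3/2)
2. 1451.613ms @ 3/2 + 1451.613ms (3/2)
3. 2903.226ms @ 3 + 725.806ms (3/4)
4. 3629.032ms @ 15/4 + 725.806ms (3/4)
5. 4354.839ms @ 9/2 + 1451.613ms (3/2)

note 3 onset = 3b = 2903.226ms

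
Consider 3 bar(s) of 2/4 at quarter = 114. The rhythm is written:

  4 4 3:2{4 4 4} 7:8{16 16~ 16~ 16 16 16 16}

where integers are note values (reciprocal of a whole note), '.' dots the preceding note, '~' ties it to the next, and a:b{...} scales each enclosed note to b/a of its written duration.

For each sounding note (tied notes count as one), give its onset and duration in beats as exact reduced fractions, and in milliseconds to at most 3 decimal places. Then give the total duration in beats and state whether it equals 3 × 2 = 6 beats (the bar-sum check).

1) 0.0ms=0b +526.316ms=1b
2) 526.316ms=1b +526.316ms=1b
3) 1052.632ms=2b +350.877ms=2/3b
4) 1403.509ms=8/3b +350.877ms=2/3b
5) 1754.386ms=10/3b +350.877ms=2/3b
6) 2105.263ms=4b +150.376ms=2/7b
7) 2255.639ms=30/7b +451.128ms=6/7b
8) 2706.767ms=36/7b +150.376ms=2/7b
9) 2857.143ms=38/7b +150.376ms=2/7b
10) 3007.519ms=40/7b +150.376ms=2/7b
Σ=6b of 6 (114bpm 2/4) — PASS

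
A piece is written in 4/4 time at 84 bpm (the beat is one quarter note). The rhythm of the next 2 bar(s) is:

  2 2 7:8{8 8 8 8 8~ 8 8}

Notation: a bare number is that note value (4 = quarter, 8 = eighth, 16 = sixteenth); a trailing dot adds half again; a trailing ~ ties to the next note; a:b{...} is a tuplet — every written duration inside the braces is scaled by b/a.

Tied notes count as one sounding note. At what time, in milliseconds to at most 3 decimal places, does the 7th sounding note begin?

note 7 onset = 44/7b = 4489.796ms

1. 0.0ms @ 0 + 1428.571ms (2)
2. 1428.571ms @ 2 + 1428.571ms (2)
3. 2857.143ms @ 4 + 408.163ms (4/7)
4. 3265.306ms @ 32/7 + 408.163ms (4/7)
5. 3673.469ms @ 36/7 + 408.163ms (4/7)
6. 4081.633ms @ 40/7 + 408.163ms (4/7)
7. 4489.796ms @ 44/7 + 816.327ms (8/7)
8. 5306.122ms @ 52/7 + 408.163ms (4/7)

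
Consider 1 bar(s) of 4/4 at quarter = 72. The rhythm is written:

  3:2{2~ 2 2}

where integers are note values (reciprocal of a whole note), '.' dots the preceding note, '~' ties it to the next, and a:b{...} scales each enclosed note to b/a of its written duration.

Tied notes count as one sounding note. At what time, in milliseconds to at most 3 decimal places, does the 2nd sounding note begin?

note 2 onset = 8/3b = 2222.222ms

1. 0.0ms @ 0 + 2222.222ms (8/3)
2. 2222.222ms @ 8/3 + 1111.111ms (4/3)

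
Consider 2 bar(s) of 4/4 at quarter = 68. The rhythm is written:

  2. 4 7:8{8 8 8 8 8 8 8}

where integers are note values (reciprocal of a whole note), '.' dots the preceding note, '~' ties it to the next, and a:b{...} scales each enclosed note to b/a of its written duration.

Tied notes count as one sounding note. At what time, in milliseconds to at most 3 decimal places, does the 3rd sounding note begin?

1. 0.0ms @ 0 + 2647.059ms (3)
2. 2647.059ms @ 3 + 882.353ms (1)
3. 3529.412ms @ 4 + 504.202ms (4/7)
4. 4033.613ms @ 32/7 + 504.202ms (4/7)
5. 4537.815ms @ 36/7 + 504.202ms (4/7)
6. 5042.017ms @ 40/7 + 504.202ms (4/7)
7. 5546.218ms @ 44/7 + 504.202ms (4/7)
8. 6050.42ms @ 48/7 + 504.202ms (4/7)
9. 6554.622ms @ 52/7 + 504.202ms (4/7)

note 3 onset = 4b = 3529.412ms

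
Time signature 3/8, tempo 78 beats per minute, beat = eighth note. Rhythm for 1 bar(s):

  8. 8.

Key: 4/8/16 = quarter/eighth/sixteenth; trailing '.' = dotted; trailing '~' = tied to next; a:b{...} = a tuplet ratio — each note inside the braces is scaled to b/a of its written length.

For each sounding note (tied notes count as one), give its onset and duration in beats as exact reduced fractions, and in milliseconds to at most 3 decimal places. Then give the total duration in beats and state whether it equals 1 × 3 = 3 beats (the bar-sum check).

1) 0.0ms=0b +1153.846ms=3/2b
2) 1153.846ms=3/2b +1153.846ms=3/2b
Σ=3b of 3 (78bpm 3/8) — PASS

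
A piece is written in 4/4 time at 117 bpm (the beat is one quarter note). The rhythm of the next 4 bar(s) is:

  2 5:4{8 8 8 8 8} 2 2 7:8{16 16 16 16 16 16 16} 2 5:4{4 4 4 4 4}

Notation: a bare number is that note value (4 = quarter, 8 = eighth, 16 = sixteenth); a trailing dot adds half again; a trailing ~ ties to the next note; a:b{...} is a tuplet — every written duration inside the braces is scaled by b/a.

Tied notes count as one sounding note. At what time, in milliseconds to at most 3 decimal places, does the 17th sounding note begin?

1. 0.0ms @ 0 + 1025.641ms (2)
2. 1025.641ms @ 2 + 205.128ms (2/5)
3. 1230.769ms @ 12/5 + 205.128ms (2/5)
4. 1435.897ms @ 14/5 + 205.128ms (2/5)
5. 1641.026ms @ 16/5 + 205.128ms (2/5)
6. 1846.154ms @ 18/5 + 205.128ms (2/5)
7. 2051.282ms @ 4 + 1025.641ms (2)
8. 3076.923ms @ 6 + 1025.641ms (2)
9. 4102.564ms @ 8 + 146.52ms (2/7)
10. 4249.084ms @ 58/7 + 146.52ms (2/7)
11. 4395.604ms @ 60/7 + 146.52ms (2/7)
12. 4542.125ms @ 62/7 + 146.52ms (2/7)
13. 4688.645ms @ 64/7 + 146.52ms (2/7)
14. 4835.165ms @ 66/7 + 146.52ms (2/7)
15. 4981.685ms @ 68/7 + 146.52ms (2/7)
16. 5128.205ms @ 10 + 1025.641ms (2)
17. 6153.846ms @ 12 + 410.256ms (4/5)
18. 6564.103ms @ 64/5 + 410.256ms (4/5)
19. 6974.359ms @ 68/5 + 410.256ms (4/5)
20. 7384.615ms @ 72/5 + 410.256ms (4/5)
21. 7794.872ms @ 76/5 + 410.256ms (4/5)

note 17 onset = 12b = 6153.846ms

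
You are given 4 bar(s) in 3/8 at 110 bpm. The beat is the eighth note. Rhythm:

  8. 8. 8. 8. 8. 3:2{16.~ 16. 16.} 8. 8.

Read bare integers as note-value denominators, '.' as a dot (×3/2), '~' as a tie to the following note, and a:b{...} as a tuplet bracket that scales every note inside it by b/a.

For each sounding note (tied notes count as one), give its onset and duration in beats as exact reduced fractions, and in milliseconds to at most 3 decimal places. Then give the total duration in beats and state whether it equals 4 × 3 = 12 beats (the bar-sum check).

1) 0.0ms=0b +818.182ms=3/2b
2) 818.182ms=3/2b +818.182ms=3/2b
3) 1636.364ms=3b +818.182ms=3/2b
4) 2454.545ms=9/2b +818.182ms=3/2b
5) 3272.727ms=6b +818.182ms=3/2b
6) 4090.909ms=15/2b +545.455ms=1b
7) 4636.364ms=17/2b +272.727ms=1/2b
8) 4909.091ms=9b +818.182ms=3/2b
9) 5727.273ms=21/2b +818.182ms=3/2b
Σ=12b of 12 (110bpm 3/8) — PASS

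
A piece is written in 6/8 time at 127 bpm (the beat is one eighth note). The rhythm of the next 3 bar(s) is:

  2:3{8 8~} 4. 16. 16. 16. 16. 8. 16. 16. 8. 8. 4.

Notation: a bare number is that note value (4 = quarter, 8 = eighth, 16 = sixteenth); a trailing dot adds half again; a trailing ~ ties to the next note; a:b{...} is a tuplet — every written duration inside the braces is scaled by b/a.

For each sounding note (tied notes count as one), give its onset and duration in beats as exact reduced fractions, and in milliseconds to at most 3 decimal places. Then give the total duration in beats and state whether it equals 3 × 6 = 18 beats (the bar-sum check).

1) 0.0ms=0b +708.661ms=3/2b
2) 708.661ms=3/2b +2125.984ms=9/2b
3) 2834.646ms=6b +354.331ms=3/4b
4) 3188.976ms=27/4b +354.331ms=3/4b
5) 3543.307ms=15/2b +354.331ms=3/4b
6) 3897.638ms=33/4b +354.331ms=3/4b
7) 4251.969ms=9b +708.661ms=3/2b
8) 4960.63ms=21/2b +354.331ms=3/4b
9) 5314.961ms=45/4b +354.331ms=3/4b
10) 5669.291ms=12b +708.661ms=3/2b
11) 6377.953ms=27/2b +708.661ms=3/2b
12) 7086.614ms=15b +1417.323ms=3b
Σ=18b of 18 (127bpm 6/8) — PASS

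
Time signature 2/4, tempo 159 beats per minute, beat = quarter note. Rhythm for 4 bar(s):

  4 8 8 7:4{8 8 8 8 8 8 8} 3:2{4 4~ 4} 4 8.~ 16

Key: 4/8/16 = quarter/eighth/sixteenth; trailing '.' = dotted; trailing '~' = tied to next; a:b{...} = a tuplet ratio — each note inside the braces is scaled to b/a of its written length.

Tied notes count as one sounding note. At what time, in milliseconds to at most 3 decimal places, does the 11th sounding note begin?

1. 0.0ms @ 0 + 377.358ms (1)
2. 377.358ms @ 1 + 188.679ms (1/2)
3. 566.038ms @ 3/2 + 188.679ms (1/2)
4. 754.717ms @ 2 + 107.817ms (2/7)
5. 862.534ms @ 16/7 + 107.817ms (2/7)
6. 970.35ms @ 18/7 + 107.817ms (2/7)
7. 1078.167ms @ 20/7 + 107.817ms (2/7)
8. 1185.984ms @ 22/7 + 107.817ms (2/7)
9. 1293.801ms @ 24/7 + 107.817ms (2/7)
10. 1401.617ms @ 26/7 + 107.817ms (2/7)
11. 1509.434ms @ 4 + 251.572ms (2/3)
12. 1761.006ms @ 14/3 + 503.145ms (4/3)
13. 2264.151ms @ 6 + 377.358ms (1)
14. 2641.509ms @ 7 + 377.358ms (1)

note 11 onset = 4b = 1509.434ms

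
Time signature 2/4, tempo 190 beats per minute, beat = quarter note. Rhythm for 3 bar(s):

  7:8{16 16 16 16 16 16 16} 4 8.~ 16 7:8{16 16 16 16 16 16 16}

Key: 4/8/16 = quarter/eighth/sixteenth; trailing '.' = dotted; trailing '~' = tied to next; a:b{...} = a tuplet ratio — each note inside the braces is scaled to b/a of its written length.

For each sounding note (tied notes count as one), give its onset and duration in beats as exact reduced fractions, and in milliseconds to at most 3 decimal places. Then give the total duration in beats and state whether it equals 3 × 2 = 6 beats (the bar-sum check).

1) 0.0ms=0b +90.226ms=2/7b
2) 90.226ms=2/7b +90.226ms=2/7b
3) 180.451ms=4/7b +90.226ms=2/7b
4) 270.677ms=6/7b +90.226ms=2/7b
5) 360.902ms=8/7b +90.226ms=2/7b
6) 451.128ms=10/7b +90.226ms=2/7b
7) 541.353ms=12/7b +90.226ms=2/7b
8) 631.579ms=2b +315.789ms=1b
9) 947.368ms=3b +315.789ms=1b
10) 1263.158ms=4b +90.226ms=2/7b
11) 1353.383ms=30/7b +90.226ms=2/7b
12) 1443.609ms=32/7b +90.226ms=2/7b
13) 1533.835ms=34/7b +90.226ms=2/7b
14) 1624.06ms=36/7b +90.226ms=2/7b
15) 1714.286ms=38/7b +90.226ms=2/7b
16) 1804.511ms=40/7b +90.226ms=2/7b
Σ=6b of 6 (190bpm 2/4) — PASS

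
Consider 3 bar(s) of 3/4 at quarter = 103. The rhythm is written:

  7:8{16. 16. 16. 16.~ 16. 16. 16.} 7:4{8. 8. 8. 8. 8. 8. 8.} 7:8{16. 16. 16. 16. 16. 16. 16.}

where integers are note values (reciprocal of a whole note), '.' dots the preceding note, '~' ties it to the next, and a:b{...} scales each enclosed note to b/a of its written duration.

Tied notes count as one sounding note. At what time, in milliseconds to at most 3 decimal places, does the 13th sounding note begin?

note 13 onset = 39/7b = 3245.492ms

1. 0.0ms @ 0 + 249.653ms (3/7)
2. 249.653ms @ 3/7 + 249.653ms (3/7)
3. 499.307ms @ 6/7 + 249.653ms (3/7)
4. 748.96ms @ 9/7 + 499.307ms (6/7)
5. 1248.266ms @ 15/7 + 249.653ms (3/7)
6. 1497.92ms @ 18/7 + 249.653ms (3/7)
7. 1747.573ms @ 3 + 249.653ms (3/7)
8. 1997.226ms @ 24/7 + 249.653ms (3/7)
9. 2246.879ms @ 27/7 + 249.653ms (3/7)
10. 2496.533ms @ 30/7 + 249.653ms (3/7)
11. 2746.186ms @ 33/7 + 249.653ms (3/7)
12. 2995.839ms @ 36/7 + 249.653ms (3/7)
13. 3245.492ms @ 39/7 + 249.653ms (3/7)
14. 3495.146ms @ 6 + 249.653ms (3/7)
15. 3744.799ms @ 45/7 + 249.653ms (3/7)
16. 3994.452ms @ 48/7 + 249.653ms (3/7)
17. 4244.105ms @ 51/7 + 249.653ms (3/7)
18. 4493.759ms @ 54/7 + 249.653ms (3/7)
19. 4743.412ms @ 57/7 + 249.653ms (3/7)
20. 4993.065ms @ 60/7 + 249.653ms (3/7)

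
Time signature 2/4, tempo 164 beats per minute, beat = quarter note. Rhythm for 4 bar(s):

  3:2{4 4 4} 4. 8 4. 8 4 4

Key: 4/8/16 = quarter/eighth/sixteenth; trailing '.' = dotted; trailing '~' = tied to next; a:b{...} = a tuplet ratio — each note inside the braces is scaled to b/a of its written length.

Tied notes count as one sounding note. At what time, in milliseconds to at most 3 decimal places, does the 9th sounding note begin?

note 9 onset = 7b = 2560.976ms

1. 0.0ms @ 0 + 243.902ms (2/3)
2. 243.902ms @ 2/3 + 243.902ms (2/3)
3. 487.805ms @ 4/3 + 243.902ms (2/3)
4. 731.707ms @ 2 + 548.78ms (3/2)
5. 1280.488ms @ 7/2 + 182.927ms (1/2)
6. 1463.415ms @ 4 + 548.78ms (3/2)
7. 2012.195ms @ 11/2 + 182.927ms (1/2)
8. 2195.122ms @ 6 + 365.854ms (1)
9. 2560.976ms @ 7 + 365.854ms (1)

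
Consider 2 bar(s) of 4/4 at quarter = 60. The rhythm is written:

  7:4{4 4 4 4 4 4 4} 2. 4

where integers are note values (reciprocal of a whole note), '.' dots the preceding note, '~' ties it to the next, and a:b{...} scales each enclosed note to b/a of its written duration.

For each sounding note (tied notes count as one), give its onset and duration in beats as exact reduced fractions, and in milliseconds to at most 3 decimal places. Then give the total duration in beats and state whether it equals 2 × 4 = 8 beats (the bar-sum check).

1) 0.0ms=0b +571.429ms=4/7b
2) 571.429ms=4/7b +571.429ms=4/7b
3) 1142.857ms=8/7b +571.429ms=4/7b
4) 1714.286ms=12/7b +571.429ms=4/7b
5) 2285.714ms=16/7b +571.429ms=4/7b
6) 2857.143ms=20/7b +571.429ms=4/7b
7) 3428.571ms=24/7b +571.429ms=4/7b
8) 4000.0ms=4b +3000.0ms=3b
9) 7000.0ms=7b +1000.0ms=1b
Σ=8b of 8 (60bpm 4/4) — PASS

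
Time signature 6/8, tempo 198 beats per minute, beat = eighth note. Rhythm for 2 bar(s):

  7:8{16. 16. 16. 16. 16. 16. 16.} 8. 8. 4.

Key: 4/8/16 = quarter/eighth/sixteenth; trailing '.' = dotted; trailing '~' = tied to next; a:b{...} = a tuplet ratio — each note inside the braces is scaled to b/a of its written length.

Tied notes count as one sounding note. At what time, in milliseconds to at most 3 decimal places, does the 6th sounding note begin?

note 6 onset = 30/7b = 1298.701ms

1. 0.0ms @ 0 + 259.74ms (6/7)
2. 259.74ms @ 6/7 + 259.74ms (6/7)
3. 519.481ms @ 12/7 + 259.74ms (6/7)
4. 779.221ms @ 18/7 + 259.74ms (6/7)
5. 1038.961ms @ 24/7 + 259.74ms (6/7)
6. 1298.701ms @ 30/7 + 259.74ms (6/7)
7. 1558.442ms @ 36/7 + 259.74ms (6/7)
8. 1818.182ms @ 6 + 454.545ms (3/2)
9. 2272.727ms @ 15/2 + 454.545ms (3/2)
10. 2727.273ms @ 9 + 909.091ms (3)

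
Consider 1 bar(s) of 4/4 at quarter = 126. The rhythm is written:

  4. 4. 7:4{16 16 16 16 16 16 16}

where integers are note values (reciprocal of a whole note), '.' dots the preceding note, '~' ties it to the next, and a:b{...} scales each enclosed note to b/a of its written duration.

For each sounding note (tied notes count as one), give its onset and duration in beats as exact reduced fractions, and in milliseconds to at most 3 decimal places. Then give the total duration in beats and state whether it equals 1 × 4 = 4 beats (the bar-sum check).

1) 0.0ms=0b +714.286ms=3/2b
2) 714.286ms=3/2b +714.286ms=3/2b
3) 1428.571ms=3b +68.027ms=1/7b
4) 1496.599ms=22/7b +68.027ms=1/7b
5) 1564.626ms=23/7b +68.027ms=1/7b
6) 1632.653ms=24/7b +68.027ms=1/7b
7) 1700.68ms=25/7b +68.027ms=1/7b
8) 1768.707ms=26/7b +68.027ms=1/7b
9) 1836.735ms=27/7b +68.027ms=1/7b
Σ=4b of 4 (126bpm 4/4) — PASS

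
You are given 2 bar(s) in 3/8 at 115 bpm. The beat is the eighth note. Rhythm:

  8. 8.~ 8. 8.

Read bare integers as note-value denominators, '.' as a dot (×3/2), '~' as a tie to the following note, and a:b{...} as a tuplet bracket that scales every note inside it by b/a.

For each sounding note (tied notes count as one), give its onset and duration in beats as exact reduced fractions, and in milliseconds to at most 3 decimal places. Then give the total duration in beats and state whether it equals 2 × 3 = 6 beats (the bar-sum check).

1) 0.0ms=0b +782.609ms=3/2b
2) 782.609ms=3/2b +1565.217ms=3b
3) 2347.826ms=9/2b +782.609ms=3/2b
Σ=6b of 6 (115bpm 3/8) — PASS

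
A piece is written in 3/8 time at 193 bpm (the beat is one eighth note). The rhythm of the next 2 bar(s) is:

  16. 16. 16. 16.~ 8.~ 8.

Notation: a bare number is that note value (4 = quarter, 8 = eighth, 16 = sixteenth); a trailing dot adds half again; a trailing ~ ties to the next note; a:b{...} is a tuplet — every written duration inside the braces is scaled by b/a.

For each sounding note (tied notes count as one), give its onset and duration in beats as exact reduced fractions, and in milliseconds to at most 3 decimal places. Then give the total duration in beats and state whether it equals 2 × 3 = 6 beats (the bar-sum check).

1) 0.0ms=0b +233.161ms=3/4b
2) 233.161ms=3/4b +233.161ms=3/4b
3) 466.321ms=3/2b +233.161ms=3/4b
4) 699.482ms=9/4b +1165.803ms=15/4b
Σ=6b of 6 (193bpm 3/8) — PASS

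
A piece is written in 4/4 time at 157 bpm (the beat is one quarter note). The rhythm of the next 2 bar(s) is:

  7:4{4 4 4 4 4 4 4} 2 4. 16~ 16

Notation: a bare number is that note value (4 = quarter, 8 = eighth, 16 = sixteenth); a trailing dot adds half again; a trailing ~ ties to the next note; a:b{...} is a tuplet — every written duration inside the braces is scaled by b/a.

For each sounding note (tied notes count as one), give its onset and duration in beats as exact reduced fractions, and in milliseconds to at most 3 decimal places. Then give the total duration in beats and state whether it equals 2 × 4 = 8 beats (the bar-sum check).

1) 0.0ms=0b +218.38ms=4/7b
2) 218.38ms=4/7b +218.38ms=4/7b
3) 436.761ms=8/7b +218.38ms=4/7b
4) 655.141ms=12/7b +218.38ms=4/7b
5) 873.521ms=16/7b +218.38ms=4/7b
6) 1091.902ms=20/7b +218.38ms=4/7b
7) 1310.282ms=24/7b +218.38ms=4/7b
8) 1528.662ms=4b +764.331ms=2b
9) 2292.994ms=6b +573.248ms=3/2b
10) 2866.242ms=15/2b +191.083ms=1/2b
Σ=8b of 8 (157bpm 4/4) — PASS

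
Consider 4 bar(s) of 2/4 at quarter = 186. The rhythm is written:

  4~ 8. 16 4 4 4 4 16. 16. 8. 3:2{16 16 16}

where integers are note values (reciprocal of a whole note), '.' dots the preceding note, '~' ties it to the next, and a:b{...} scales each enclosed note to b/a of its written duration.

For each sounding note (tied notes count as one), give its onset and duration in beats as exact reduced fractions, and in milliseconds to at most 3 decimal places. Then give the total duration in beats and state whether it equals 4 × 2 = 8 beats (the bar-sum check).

1) 0.0ms=0b +564.516ms=7/4b
2) 564.516ms=7/4b +80.645ms=1/4b
3) 645.161ms=2b +322.581ms=1b
4) 967.742ms=3b +322.581ms=1b
5) 1290.323ms=4b +322.581ms=1b
6) 1612.903ms=5b +322.581ms=1b
7) 1935.484ms=6b +120.968ms=3/8b
8) 2056.452ms=51/8b +120.968ms=3/8b
9) 2177.419ms=27/4b +241.935ms=3/4b
10) 2419.355ms=15/2b +53.763ms=1/6b
11) 2473.118ms=23/3b +53.763ms=1/6b
12) 2526.882ms=47/6b +53.763ms=1/6b
Σ=8b of 8 (186bpm 2/4) — PASS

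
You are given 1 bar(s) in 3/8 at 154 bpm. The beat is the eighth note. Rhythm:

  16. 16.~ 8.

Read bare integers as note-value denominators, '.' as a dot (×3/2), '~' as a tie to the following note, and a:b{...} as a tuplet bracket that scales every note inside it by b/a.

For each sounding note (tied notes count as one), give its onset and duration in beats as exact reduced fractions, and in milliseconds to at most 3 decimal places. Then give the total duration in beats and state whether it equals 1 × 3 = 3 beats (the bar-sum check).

1) 0.0ms=0b +292.208ms=3/4b
2) 292.208ms=3/4b +876.623ms=9/4b
Σ=3b of 3 (154bpm 3/8) — PASS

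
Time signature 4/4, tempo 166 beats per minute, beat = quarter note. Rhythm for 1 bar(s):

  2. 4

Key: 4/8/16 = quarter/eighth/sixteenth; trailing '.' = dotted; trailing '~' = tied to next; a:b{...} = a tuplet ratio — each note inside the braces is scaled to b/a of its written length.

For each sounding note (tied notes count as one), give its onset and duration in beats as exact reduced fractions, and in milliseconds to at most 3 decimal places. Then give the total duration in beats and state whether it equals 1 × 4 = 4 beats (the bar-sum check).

1) 0.0ms=0b +1084.337ms=3b
2) 1084.337ms=3b +361.446ms=1b
Σ=4b of 4 (166bpm 4/4) — PASS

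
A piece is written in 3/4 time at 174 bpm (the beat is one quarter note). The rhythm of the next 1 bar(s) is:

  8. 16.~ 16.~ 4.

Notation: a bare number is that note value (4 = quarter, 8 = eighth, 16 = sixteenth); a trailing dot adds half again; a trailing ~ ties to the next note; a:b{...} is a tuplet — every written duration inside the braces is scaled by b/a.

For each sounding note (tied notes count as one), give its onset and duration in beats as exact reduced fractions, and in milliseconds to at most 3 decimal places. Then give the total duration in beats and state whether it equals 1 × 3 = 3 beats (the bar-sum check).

1) 0.0ms=0b +258.621ms=3/4b
2) 258.621ms=3/4b +775.862ms=9/4b
Σ=3b of 3 (174bpm 3/4) — PASS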